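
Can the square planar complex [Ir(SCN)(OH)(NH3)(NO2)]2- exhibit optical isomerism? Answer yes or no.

no

In a square planar complex each vertex has one trans partner and two cis neighbours.
There are 3 geometric isomers: (NH3/OH trans, NO2/SCN trans); (NH3/SCN trans, NO2/OH trans); (NH3/NO2 trans, OH/SCN trans).
Each arrangement has an internal mirror plane or centre of symmetry, so none is chiral.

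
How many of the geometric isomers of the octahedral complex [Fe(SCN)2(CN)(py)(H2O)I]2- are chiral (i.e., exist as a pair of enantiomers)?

6

The six octahedral sites form three mutually perpendicular trans pairs.
Exhaustive case analysis gives 9 geometric isomers.
Of these, 6 lack any improper symmetry element and so occur as enantiomeric pairs, giving 9 + 6 = 15 stereoisomers in total.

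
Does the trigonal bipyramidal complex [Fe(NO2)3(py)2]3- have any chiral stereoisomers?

The distinct arrangements are (3 in all): py both equatorial; py one axial, one equatorial; py both axial.
Each arrangement has an internal mirror plane or centre of symmetry, so none is chiral.

no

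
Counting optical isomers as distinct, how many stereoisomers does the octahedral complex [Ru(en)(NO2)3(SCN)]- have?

2

An octahedron has six vertices in three trans pairs; every non-trans pair is cis.
Each en is bidentate and must span two cis positions.
There are 2 geometric isomers: NO2 mer; NO2 fac.
Each arrangement has an internal mirror plane or centre of symmetry, so none is chiral.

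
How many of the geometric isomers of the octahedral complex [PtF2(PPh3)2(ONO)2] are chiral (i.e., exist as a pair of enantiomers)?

The six octahedral sites form three mutually perpendicular trans pairs.
Systematic placement gives 5 geometric isomers: F trans, PPh3 trans, ONO trans; F trans, PPh3 cis, ONO cis; F cis, PPh3 trans, ONO cis; F cis, PPh3 cis, ONO cis (chiral); F cis, PPh3 cis, ONO trans.
One of these lacks any improper symmetry element and so occurs as an enantiomeric pair, giving 5 + 1 = 6 stereoisomers in total.

1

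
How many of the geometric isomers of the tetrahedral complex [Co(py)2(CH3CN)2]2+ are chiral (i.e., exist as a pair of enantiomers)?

All four vertices of a tetrahedron are equivalent and mutually adjacent, so cis/trans isomerism cannot arise.
Only one geometric arrangement is possible.

0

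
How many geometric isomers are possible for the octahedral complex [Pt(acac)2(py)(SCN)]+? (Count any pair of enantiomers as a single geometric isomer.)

An octahedron has six vertices in three trans pairs; every non-trans pair is cis.
Each acac is bidentate and must span two cis positions.
Working through the distinct placements yields 2 geometric isomers: py and SCN mutually cis (chiral); py and SCN mutually trans.

2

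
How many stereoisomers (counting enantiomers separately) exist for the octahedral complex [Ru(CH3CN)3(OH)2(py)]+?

The six octahedral sites form three mutually perpendicular trans pairs.
There are 3 geometric isomers: CH3CN mer, OH cis; CH3CN mer, OH trans; CH3CN fac, OH cis.
Each arrangement has an internal mirror plane or centre of symmetry, so none is chiral.

3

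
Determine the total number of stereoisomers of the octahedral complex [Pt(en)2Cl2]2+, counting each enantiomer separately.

The six octahedral sites form three mutually perpendicular trans pairs.
Each en is bidentate and must span two cis positions.
There are 2 geometric isomers: Cl trans; Cl cis (chiral).
One of these lacks any improper symmetry element and so occurs as an enantiomeric pair, giving 2 + 1 = 3 stereoisomers in total.

3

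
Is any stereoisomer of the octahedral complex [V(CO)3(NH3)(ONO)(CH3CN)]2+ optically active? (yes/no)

The six octahedral sites form three mutually perpendicular trans pairs.
There are 4 geometric isomers: CO mer (3 arrangements); CO fac (chiral).
One of these lacks any improper symmetry element and so occurs as an enantiomeric pair, giving 4 + 1 = 5 stereoisomers in total.

yes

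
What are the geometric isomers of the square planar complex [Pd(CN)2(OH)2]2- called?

The distinct arrangements are (2 in all): CN cis; CN trans.

cis and trans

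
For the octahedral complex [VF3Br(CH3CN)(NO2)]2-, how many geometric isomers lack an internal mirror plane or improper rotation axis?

1

In an octahedral complex each vertex has one trans partner and four cis neighbours.
Systematic placement gives 4 geometric isomers: F mer (3 arrangements); F fac (chiral).
One of these lacks any improper symmetry element and so occurs as an enantiomeric pair, giving 4 + 1 = 5 stereoisomers in total.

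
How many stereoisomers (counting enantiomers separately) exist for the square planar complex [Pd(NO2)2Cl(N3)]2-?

2

The distinct arrangements are (2 in all): NO2 cis; NO2 trans.
Each arrangement has an internal mirror plane or centre of symmetry, so none is chiral.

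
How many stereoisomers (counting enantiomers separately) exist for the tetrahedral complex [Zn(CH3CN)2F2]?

In a tetrahedral complex all four positions are equivalent and every pair of ligands is adjacent — there is no cis/trans distinction.
Only one geometric arrangement is possible.

1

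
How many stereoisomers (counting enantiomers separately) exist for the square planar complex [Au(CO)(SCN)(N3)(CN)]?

3

A square has two trans pairs of vertices; adjacent vertices are cis.
Working through the distinct placements yields 3 geometric isomers: (CN/N3 trans, CO/SCN trans); (CN/SCN trans, CO/N3 trans); (CN/CO trans, N3/SCN trans).
Each arrangement has an internal mirror plane or centre of symmetry, so none is chiral.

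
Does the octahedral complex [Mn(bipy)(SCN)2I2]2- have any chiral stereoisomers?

yes

The six octahedral sites form three mutually perpendicular trans pairs.
Each bipy is bidentate and must span two cis positions.
The distinct arrangements are (3 in all): SCN cis, I trans; SCN cis, I cis (chiral); SCN trans, I cis.
One of these lacks any improper symmetry element and so occurs as an enantiomeric pair, giving 3 + 1 = 4 stereoisomers in total.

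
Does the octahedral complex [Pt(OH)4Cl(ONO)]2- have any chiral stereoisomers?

no

An octahedron has six vertices in three trans pairs; every non-trans pair is cis.
There are 2 geometric isomers: Cl and ONO mutually cis; Cl and ONO mutually trans.
Each arrangement has an internal mirror plane or centre of symmetry, so none is chiral.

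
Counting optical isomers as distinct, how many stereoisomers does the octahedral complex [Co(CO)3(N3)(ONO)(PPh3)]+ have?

In an octahedral complex each vertex has one trans partner and four cis neighbours.
Systematic placement gives 4 geometric isomers: CO mer (3 arrangements); CO fac (chiral).
One of these lacks any improper symmetry element and so occurs as an enantiomeric pair, giving 4 + 1 = 5 stereoisomers in total.

5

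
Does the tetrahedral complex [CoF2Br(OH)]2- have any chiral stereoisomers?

All four vertices of a tetrahedron are equivalent and mutually adjacent, so cis/trans isomerism cannot arise.
Only one geometric arrangement is possible.

no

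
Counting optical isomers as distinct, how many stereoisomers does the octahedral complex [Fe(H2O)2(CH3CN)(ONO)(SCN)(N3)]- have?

In an octahedral complex each vertex has one trans partner and four cis neighbours.
Placing the ligands in turn and identifying arrangements related by rotation or reflection leaves 9 distinct geometric isomers.
Of these, 6 lack any improper symmetry element and so occur as enantiomeric pairs, giving 9 + 6 = 15 stereoisomers in total.

15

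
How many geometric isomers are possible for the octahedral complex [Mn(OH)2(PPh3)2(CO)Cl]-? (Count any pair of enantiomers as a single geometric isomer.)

An octahedron has six vertices in three trans pairs; every non-trans pair is cis.
The distinct arrangements are (6 in all): OH trans, PPh3 trans; OH cis, PPh3 cis (3 arrangements, 2 chiral); OH cis, PPh3 trans; OH trans, PPh3 cis.

6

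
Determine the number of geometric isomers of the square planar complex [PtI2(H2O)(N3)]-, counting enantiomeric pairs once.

In a square planar complex each vertex has one trans partner and two cis neighbours.
The distinct arrangements are (2 in all): I cis; I trans.

2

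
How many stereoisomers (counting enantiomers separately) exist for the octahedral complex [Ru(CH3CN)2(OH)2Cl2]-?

An octahedron has six vertices in three trans pairs; every non-trans pair is cis.
Working through the distinct placements yields 5 geometric isomers: CH3CN trans, OH trans, Cl trans; CH3CN trans, OH cis, Cl cis; CH3CN cis, OH trans, Cl cis; CH3CN cis, OH cis, Cl cis (chiral); CH3CN cis, OH cis, Cl trans.
One of these lacks any improper symmetry element and so occurs as an enantiomeric pair, giving 5 + 1 = 6 stereoisomers in total.

6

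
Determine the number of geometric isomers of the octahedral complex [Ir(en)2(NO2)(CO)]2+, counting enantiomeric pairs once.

Each en is bidentate and must span two cis positions.
There are 2 geometric isomers: NO2 and CO mutually trans; NO2 and CO mutually cis (chiral).

2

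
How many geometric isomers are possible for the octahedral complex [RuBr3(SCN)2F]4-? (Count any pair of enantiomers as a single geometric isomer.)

3

There are 3 geometric isomers: Br mer, SCN trans; Br mer, SCN cis; Br fac, SCN cis.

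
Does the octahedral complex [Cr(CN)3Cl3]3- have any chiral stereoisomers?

The six octahedral sites form three mutually perpendicular trans pairs.
The distinct arrangements are (2 in all): CN mer; CN fac.
Each arrangement has an internal mirror plane or centre of symmetry, so none is chiral.

no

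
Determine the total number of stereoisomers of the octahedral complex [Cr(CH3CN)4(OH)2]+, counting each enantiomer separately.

2

An octahedron has six vertices in three trans pairs; every non-trans pair is cis.
Systematic placement gives 2 geometric isomers: OH trans; OH cis.
Each arrangement has an internal mirror plane or centre of symmetry, so none is chiral.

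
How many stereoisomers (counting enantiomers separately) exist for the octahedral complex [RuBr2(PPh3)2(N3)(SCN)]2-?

An octahedron has six vertices in three trans pairs; every non-trans pair is cis.
The distinct arrangements are (6 in all): Br trans, PPh3 cis; Br trans, PPh3 trans; Br cis, PPh3 cis (3 arrangements, 2 chiral); Br cis, PPh3 trans.
Of these, 2 lack any improper symmetry element and so occur as enantiomeric pairs, giving 6 + 2 = 8 stereoisomers in total.

8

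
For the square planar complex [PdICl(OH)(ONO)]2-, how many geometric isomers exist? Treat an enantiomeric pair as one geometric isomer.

A square has two trans pairs of vertices; adjacent vertices are cis.
Systematic placement gives 3 geometric isomers: (Cl/OH trans, I/ONO trans); (Cl/ONO trans, I/OH trans); (Cl/I trans, OH/ONO trans).

3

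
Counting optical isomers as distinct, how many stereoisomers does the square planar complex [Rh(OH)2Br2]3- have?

2

In a square planar complex each vertex has one trans partner and two cis neighbours.
Systematic placement gives 2 geometric isomers: OH cis; OH trans.
Each arrangement has an internal mirror plane or centre of symmetry, so none is chiral.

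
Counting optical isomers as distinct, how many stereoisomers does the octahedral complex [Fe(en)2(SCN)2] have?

3

The six octahedral sites form three mutually perpendicular trans pairs.
Each en is bidentate and must span two cis positions.
Systematic placement gives 2 geometric isomers: SCN trans; SCN cis (chiral).
One of these lacks any improper symmetry element and so occurs as an enantiomeric pair, giving 2 + 1 = 3 stereoisomers in total.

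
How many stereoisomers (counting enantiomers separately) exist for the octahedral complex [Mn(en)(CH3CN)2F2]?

Each en is bidentate and must span two cis positions.
There are 3 geometric isomers: CH3CN trans, F cis; CH3CN cis, F cis (chiral); CH3CN cis, F trans.
One of these lacks any improper symmetry element and so occurs as an enantiomeric pair, giving 3 + 1 = 4 stereoisomers in total.

4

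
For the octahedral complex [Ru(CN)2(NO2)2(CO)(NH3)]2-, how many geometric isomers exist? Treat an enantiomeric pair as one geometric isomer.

An octahedron has six vertices in three trans pairs; every non-trans pair is cis.
Systematic placement gives 6 geometric isomers: CN trans, NO2 trans; CN trans, NO2 cis; CN cis, NO2 trans; CN cis, NO2 cis (3 arrangements, 2 chiral).

6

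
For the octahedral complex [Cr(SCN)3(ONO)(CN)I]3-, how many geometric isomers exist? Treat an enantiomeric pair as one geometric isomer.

4

An octahedron has six vertices in three trans pairs; every non-trans pair is cis.
The distinct arrangements are (4 in all): SCN mer (3 arrangements); SCN fac (chiral).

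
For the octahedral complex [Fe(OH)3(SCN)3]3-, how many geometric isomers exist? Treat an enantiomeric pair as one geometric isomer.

The six octahedral sites form three mutually perpendicular trans pairs.
Systematic placement gives 2 geometric isomers: OH mer; OH fac.

2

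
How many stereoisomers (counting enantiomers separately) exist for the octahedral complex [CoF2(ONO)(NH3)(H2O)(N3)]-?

15

Systematic enumeration (placing each ligand type in turn and discarding arrangements equivalent by rotation or reflection) gives 9 geometric isomers.
Of these, 6 lack any improper symmetry element and so occur as enantiomeric pairs, giving 9 + 6 = 15 stereoisomers in total.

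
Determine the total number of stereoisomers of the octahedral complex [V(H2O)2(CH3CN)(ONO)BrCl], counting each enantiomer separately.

15

In an octahedral complex each vertex has one trans partner and four cis neighbours.
Exhaustive case analysis gives 9 geometric isomers.
Of these, 6 lack any improper symmetry element and so occur as enantiomeric pairs, giving 9 + 6 = 15 stereoisomers in total.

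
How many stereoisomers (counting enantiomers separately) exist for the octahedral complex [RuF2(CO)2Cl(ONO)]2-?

The six octahedral sites form three mutually perpendicular trans pairs.
Systematic placement gives 6 geometric isomers: F cis, CO trans; F trans, CO trans; F cis, CO cis (3 arrangements, 2 chiral); F trans, CO cis.
Of these, 2 lack any improper symmetry element and so occur as enantiomeric pairs, giving 6 + 2 = 8 stereoisomers in total.

8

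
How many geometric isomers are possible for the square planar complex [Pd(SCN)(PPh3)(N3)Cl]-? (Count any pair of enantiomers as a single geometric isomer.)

Working through the distinct placements yields 3 geometric isomers: (Cl/PPh3 trans, N3/SCN trans); (Cl/SCN trans, N3/PPh3 trans); (Cl/N3 trans, PPh3/SCN trans).

3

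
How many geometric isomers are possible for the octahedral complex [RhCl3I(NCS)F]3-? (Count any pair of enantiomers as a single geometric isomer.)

4

Systematic placement gives 4 geometric isomers: Cl mer (3 arrangements); Cl fac (chiral).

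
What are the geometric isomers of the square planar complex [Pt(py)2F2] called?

The distinct arrangements are (2 in all): py cis; py trans.

cis and trans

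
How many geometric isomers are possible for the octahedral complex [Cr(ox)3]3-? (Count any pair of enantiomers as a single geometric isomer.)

The six octahedral sites form three mutually perpendicular trans pairs.
Each ox is bidentate and must span two cis positions.
Only one geometric arrangement is possible; it has no improper symmetry element, so it exists as a pair of enantiomers (2 stereoisomers).

1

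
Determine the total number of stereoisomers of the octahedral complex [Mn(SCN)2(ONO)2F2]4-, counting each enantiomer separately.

In an octahedral complex each vertex has one trans partner and four cis neighbours.
Working through the distinct placements yields 5 geometric isomers: SCN trans, ONO trans, F trans; SCN cis, ONO cis, F trans; SCN trans, ONO cis, F cis; SCN cis, ONO cis, F cis (chiral); SCN cis, ONO trans, F cis.
One of these lacks any improper symmetry element and so occurs as an enantiomeric pair, giving 5 + 1 = 6 stereoisomers in total.

6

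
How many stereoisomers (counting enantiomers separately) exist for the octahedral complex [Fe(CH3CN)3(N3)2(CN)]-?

An octahedron has six vertices in three trans pairs; every non-trans pair is cis.
There are 3 geometric isomers: CH3CN mer, N3 trans; CH3CN mer, N3 cis; CH3CN fac, N3 cis.
Each arrangement has an internal mirror plane or centre of symmetry, so none is chiral.

3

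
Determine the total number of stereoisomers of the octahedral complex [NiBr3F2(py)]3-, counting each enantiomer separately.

3

The six octahedral sites form three mutually perpendicular trans pairs.
Systematic placement gives 3 geometric isomers: Br mer, F cis; Br mer, F trans; Br fac, F cis.
Each arrangement has an internal mirror plane or centre of symmetry, so none is chiral.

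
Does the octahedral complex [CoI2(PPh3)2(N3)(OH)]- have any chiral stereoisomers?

yes

The six octahedral sites form three mutually perpendicular trans pairs.
The distinct arrangements are (6 in all): I trans, PPh3 trans; I trans, PPh3 cis; I cis, PPh3 trans; I cis, PPh3 cis (3 arrangements, 2 chiral).
Of these, 2 lack any improper symmetry element and so occur as enantiomeric pairs, giving 6 + 2 = 8 stereoisomers in total.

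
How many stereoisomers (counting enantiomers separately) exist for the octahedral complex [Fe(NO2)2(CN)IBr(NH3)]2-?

15

In an octahedral complex each vertex has one trans partner and four cis neighbours.
Exhaustive case analysis gives 9 geometric isomers.
Of these, 6 lack any improper symmetry element and so occur as enantiomeric pairs, giving 9 + 6 = 15 stereoisomers in total.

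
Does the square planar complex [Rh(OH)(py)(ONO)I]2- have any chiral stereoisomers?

no

In a square planar complex each vertex has one trans partner and two cis neighbours.
There are 3 geometric isomers: (I/ONO trans, OH/py trans); (I/py trans, OH/ONO trans); (I/OH trans, ONO/py trans).
Each arrangement has an internal mirror plane or centre of symmetry, so none is chiral.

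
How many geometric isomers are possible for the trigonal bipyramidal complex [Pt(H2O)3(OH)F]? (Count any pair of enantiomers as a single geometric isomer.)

In a trigonal bipyramid the two axial positions differ from the three equatorial ones.
Working through the distinct placements yields 4 geometric isomers: OH equatorial, F axial; OH axial, F axial; OH equatorial, F equatorial; OH axial, F equatorial.

4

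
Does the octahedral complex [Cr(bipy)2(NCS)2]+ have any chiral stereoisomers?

In an octahedral complex each vertex has one trans partner and four cis neighbours.
Each bipy is bidentate and must span two cis positions.
Working through the distinct placements yields 2 geometric isomers: NCS trans; NCS cis (chiral).
One of these lacks any improper symmetry element and so occurs as an enantiomeric pair, giving 2 + 1 = 3 stereoisomers in total.

yes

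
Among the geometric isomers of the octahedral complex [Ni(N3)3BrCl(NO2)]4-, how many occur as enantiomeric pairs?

1

An octahedron has six vertices in three trans pairs; every non-trans pair is cis.
Working through the distinct placements yields 4 geometric isomers: N3 mer (3 arrangements); N3 fac (chiral).
One of these lacks any improper symmetry element and so occurs as an enantiomeric pair, giving 4 + 1 = 5 stereoisomers in total.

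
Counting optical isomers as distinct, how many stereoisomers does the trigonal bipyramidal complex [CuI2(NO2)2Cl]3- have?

6

In a trigonal bipyramid the two axial positions differ from the three equatorial ones.
Systematic enumeration (placing each ligand type in turn and discarding arrangements equivalent by rotation or reflection) gives 5 geometric isomers.
One of these lacks any improper symmetry element and so occurs as an enantiomeric pair, giving 5 + 1 = 6 stereoisomers in total.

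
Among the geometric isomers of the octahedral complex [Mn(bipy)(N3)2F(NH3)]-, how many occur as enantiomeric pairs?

2

Each bipy is bidentate and must span two cis positions.
The distinct arrangements are (4 in all): N3 cis (3 arrangements, 2 chiral); N3 trans.
Of these, 2 lack any improper symmetry element and so occur as enantiomeric pairs, giving 4 + 2 = 6 stereoisomers in total.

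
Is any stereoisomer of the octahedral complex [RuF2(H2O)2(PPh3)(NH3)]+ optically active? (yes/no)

An octahedron has six vertices in three trans pairs; every non-trans pair is cis.
The distinct arrangements are (6 in all): F trans, H2O trans; F trans, H2O cis; F cis, H2O cis (3 arrangements, 2 chiral); F cis, H2O trans.
Of these, 2 lack any improper symmetry element and so occur as enantiomeric pairs, giving 6 + 2 = 8 stereoisomers in total.

yes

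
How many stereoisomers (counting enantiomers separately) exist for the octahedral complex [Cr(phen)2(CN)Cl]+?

Each phen is bidentate and must span two cis positions.
Working through the distinct placements yields 2 geometric isomers: CN and Cl mutually trans; CN and Cl mutually cis (chiral).
One of these lacks any improper symmetry element and so occurs as an enantiomeric pair, giving 2 + 1 = 3 stereoisomers in total.

3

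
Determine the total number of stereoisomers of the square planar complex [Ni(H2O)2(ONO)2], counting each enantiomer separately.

2

Systematic placement gives 2 geometric isomers: H2O cis; H2O trans.
Each arrangement has an internal mirror plane or centre of symmetry, so none is chiral.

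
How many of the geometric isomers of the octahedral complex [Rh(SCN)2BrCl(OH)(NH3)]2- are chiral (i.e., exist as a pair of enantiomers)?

An octahedron has six vertices in three trans pairs; every non-trans pair is cis.
Exhaustive case analysis gives 9 geometric isomers.
Of these, 6 lack any improper symmetry element and so occur as enantiomeric pairs, giving 9 + 6 = 15 stereoisomers in total.

6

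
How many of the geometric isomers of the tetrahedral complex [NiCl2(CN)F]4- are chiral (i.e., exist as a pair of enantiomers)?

Only one geometric arrangement is possible.

0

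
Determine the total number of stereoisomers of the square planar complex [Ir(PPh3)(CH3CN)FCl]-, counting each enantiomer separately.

3

In a square planar complex each vertex has one trans partner and two cis neighbours.
The distinct arrangements are (3 in all): (CH3CN/F trans, Cl/PPh3 trans); (CH3CN/PPh3 trans, Cl/F trans); (CH3CN/Cl trans, F/PPh3 trans).
Each arrangement has an internal mirror plane or centre of symmetry, so none is chiral.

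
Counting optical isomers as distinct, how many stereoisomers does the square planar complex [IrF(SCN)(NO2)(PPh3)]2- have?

3

In a square planar complex each vertex has one trans partner and two cis neighbours.
The distinct arrangements are (3 in all): (F/PPh3 trans, NO2/SCN trans); (F/SCN trans, NO2/PPh3 trans); (F/NO2 trans, PPh3/SCN trans).
Each arrangement has an internal mirror plane or centre of symmetry, so none is chiral.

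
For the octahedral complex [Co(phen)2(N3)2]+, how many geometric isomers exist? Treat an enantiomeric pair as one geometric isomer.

Each phen is bidentate and must span two cis positions.
The distinct arrangements are (2 in all): N3 trans; N3 cis (chiral).

2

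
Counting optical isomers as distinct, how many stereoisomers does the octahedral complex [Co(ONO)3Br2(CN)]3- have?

3

In an octahedral complex each vertex has one trans partner and four cis neighbours.
Working through the distinct placements yields 3 geometric isomers: ONO mer, Br trans; ONO mer, Br cis; ONO fac, Br cis.
Each arrangement has an internal mirror plane or centre of symmetry, so none is chiral.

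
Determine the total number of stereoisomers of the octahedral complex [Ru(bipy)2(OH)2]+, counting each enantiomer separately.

The six octahedral sites form three mutually perpendicular trans pairs.
Each bipy is bidentate and must span two cis positions.
Systematic placement gives 2 geometric isomers: OH trans; OH cis (chiral).
One of these lacks any improper symmetry element and so occurs as an enantiomeric pair, giving 2 + 1 = 3 stereoisomers in total.

3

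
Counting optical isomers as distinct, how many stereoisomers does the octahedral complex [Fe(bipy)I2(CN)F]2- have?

An octahedron has six vertices in three trans pairs; every non-trans pair is cis.
Each bipy is bidentate and must span two cis positions.
There are 4 geometric isomers: I cis (3 arrangements, 2 chiral); I trans.
Of these, 2 lack any improper symmetry element and so occur as enantiomeric pairs, giving 4 + 2 = 6 stereoisomers in total.

6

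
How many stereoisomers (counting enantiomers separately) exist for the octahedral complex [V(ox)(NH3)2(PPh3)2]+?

An octahedron has six vertices in three trans pairs; every non-trans pair is cis.
Each ox is bidentate and must span two cis positions.
The distinct arrangements are (3 in all): NH3 trans, PPh3 cis; NH3 cis, PPh3 cis (chiral); NH3 cis, PPh3 trans.
One of these lacks any improper symmetry element and so occurs as an enantiomeric pair, giving 3 + 1 = 4 stereoisomers in total.

4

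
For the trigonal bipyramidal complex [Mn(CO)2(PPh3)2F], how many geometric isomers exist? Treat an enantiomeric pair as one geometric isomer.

5

In a trigonal bipyramid the two axial positions differ from the three equatorial ones.
Placing the ligands in turn and identifying arrangements related by rotation or reflection leaves 5 distinct geometric isomers.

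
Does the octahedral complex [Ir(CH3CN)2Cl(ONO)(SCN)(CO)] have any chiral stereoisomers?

In an octahedral complex each vertex has one trans partner and four cis neighbours.
Systematic enumeration (placing each ligand type in turn and discarding arrangements equivalent by rotation or reflection) gives 9 geometric isomers.
Of these, 6 lack any improper symmetry element and so occur as enantiomeric pairs, giving 9 + 6 = 15 stereoisomers in total.

yes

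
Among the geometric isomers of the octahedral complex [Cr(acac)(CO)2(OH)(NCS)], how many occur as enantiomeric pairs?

2

The six octahedral sites form three mutually perpendicular trans pairs.
Each acac is bidentate and must span two cis positions.
Systematic placement gives 4 geometric isomers: CO trans; CO cis (3 arrangements, 2 chiral).
Of these, 2 lack any improper symmetry element and so occur as enantiomeric pairs, giving 4 + 2 = 6 stereoisomers in total.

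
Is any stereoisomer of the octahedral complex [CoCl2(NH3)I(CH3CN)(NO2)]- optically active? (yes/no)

Placing the ligands in turn and identifying arrangements related by rotation or reflection leaves 9 distinct geometric isomers.
Of these, 6 lack any improper symmetry element and so occur as enantiomeric pairs, giving 9 + 6 = 15 stereoisomers in total.

yes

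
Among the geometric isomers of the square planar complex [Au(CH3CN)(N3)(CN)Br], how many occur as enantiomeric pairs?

In a square planar complex each vertex has one trans partner and two cis neighbours.
Systematic placement gives 3 geometric isomers: (Br/CN trans, CH3CN/N3 trans); (Br/N3 trans, CH3CN/CN trans); (Br/CH3CN trans, CN/N3 trans).
Each arrangement has an internal mirror plane or centre of symmetry, so none is chiral.

0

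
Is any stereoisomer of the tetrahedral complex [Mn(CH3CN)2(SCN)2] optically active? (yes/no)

In a tetrahedral complex all four positions are equivalent and every pair of ligands is adjacent — there is no cis/trans distinction.
Only one geometric arrangement is possible.

no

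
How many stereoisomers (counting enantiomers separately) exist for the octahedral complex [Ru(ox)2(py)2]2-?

The six octahedral sites form three mutually perpendicular trans pairs.
Each ox is bidentate and must span two cis positions.
Working through the distinct placements yields 2 geometric isomers: py trans; py cis (chiral).
One of these lacks any improper symmetry element and so occurs as an enantiomeric pair, giving 2 + 1 = 3 stereoisomers in total.

3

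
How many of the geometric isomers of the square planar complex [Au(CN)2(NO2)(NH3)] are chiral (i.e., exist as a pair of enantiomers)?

0

In a square planar complex each vertex has one trans partner and two cis neighbours.
There are 2 geometric isomers: CN cis; CN trans.
Each arrangement has an internal mirror plane or centre of symmetry, so none is chiral.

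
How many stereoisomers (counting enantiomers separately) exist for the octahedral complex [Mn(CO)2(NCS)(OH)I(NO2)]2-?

An octahedron has six vertices in three trans pairs; every non-trans pair is cis.
Placing the ligands in turn and identifying arrangements related by rotation or reflection leaves 9 distinct geometric isomers.
Of these, 6 lack any improper symmetry element and so occur as enantiomeric pairs, giving 9 + 6 = 15 stereoisomers in total.

15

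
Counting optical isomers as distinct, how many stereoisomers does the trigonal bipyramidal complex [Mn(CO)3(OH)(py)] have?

4

A trigonal bipyramid has two axial and three equatorial sites, which are chemically inequivalent.
Working through the distinct placements yields 4 geometric isomers: OH equatorial, py equatorial; OH axial, py equatorial; OH equatorial, py axial; OH axial, py axial.
Each arrangement has an internal mirror plane or centre of symmetry, so none is chiral.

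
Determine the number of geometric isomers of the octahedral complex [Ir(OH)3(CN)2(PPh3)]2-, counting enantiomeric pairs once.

An octahedron has six vertices in three trans pairs; every non-trans pair is cis.
Systematic placement gives 3 geometric isomers: OH mer, CN trans; OH fac, CN cis; OH mer, CN cis.

3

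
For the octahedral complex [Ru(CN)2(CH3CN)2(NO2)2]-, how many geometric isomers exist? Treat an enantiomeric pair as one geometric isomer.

5

In an octahedral complex each vertex has one trans partner and four cis neighbours.
Working through the distinct placements yields 5 geometric isomers: CN trans, CH3CN trans, NO2 trans; CN cis, CH3CN trans, NO2 cis; CN cis, CH3CN cis, NO2 trans; CN cis, CH3CN cis, NO2 cis (chiral); CN trans, CH3CN cis, NO2 cis.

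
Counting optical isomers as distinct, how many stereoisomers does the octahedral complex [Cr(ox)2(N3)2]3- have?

The six octahedral sites form three mutually perpendicular trans pairs.
Each ox is bidentate and must span two cis positions.
Working through the distinct placements yields 2 geometric isomers: N3 trans; N3 cis (chiral).
One of these lacks any improper symmetry element and so occurs as an enantiomeric pair, giving 2 + 1 = 3 stereoisomers in total.

3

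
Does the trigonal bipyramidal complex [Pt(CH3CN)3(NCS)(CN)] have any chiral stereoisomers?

no

In a trigonal bipyramid the two axial positions differ from the three equatorial ones.
The distinct arrangements are (4 in all): NCS equatorial, CN equatorial; NCS equatorial, CN axial; NCS axial, CN equatorial; NCS axial, CN axial.
Each arrangement has an internal mirror plane or centre of symmetry, so none is chiral.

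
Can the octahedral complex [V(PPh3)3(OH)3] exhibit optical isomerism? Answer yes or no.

An octahedron has six vertices in three trans pairs; every non-trans pair is cis.
The distinct arrangements are (2 in all): PPh3 mer; PPh3 fac.
Each arrangement has an internal mirror plane or centre of symmetry, so none is chiral.

no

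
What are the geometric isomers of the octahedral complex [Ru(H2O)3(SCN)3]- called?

fac and mer

In an octahedral complex each vertex has one trans partner and four cis neighbours.
Systematic placement gives 2 geometric isomers: H2O mer; H2O fac.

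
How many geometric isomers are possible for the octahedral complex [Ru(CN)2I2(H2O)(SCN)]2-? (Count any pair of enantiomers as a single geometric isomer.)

6

The six octahedral sites form three mutually perpendicular trans pairs.
Working through the distinct placements yields 6 geometric isomers: CN trans, I cis; CN trans, I trans; CN cis, I cis (3 arrangements, 2 chiral); CN cis, I trans.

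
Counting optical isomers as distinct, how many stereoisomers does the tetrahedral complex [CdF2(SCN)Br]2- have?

1

Only one geometric arrangement is possible.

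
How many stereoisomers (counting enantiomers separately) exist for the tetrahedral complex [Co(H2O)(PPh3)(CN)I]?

2

Only one geometric arrangement is possible; it has no improper symmetry element, so it exists as a pair of enantiomers (2 stereoisomers).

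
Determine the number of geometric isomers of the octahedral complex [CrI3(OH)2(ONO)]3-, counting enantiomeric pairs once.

An octahedron has six vertices in three trans pairs; every non-trans pair is cis.
Working through the distinct placements yields 3 geometric isomers: I mer, OH cis; I mer, OH trans; I fac, OH cis.

3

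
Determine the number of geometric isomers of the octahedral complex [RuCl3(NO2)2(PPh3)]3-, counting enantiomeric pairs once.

3

An octahedron has six vertices in three trans pairs; every non-trans pair is cis.
Working through the distinct placements yields 3 geometric isomers: Cl mer, NO2 cis; Cl mer, NO2 trans; Cl fac, NO2 cis.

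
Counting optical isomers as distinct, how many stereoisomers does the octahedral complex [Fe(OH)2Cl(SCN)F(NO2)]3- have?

15

An octahedron has six vertices in three trans pairs; every non-trans pair is cis.
Exhaustive case analysis gives 9 geometric isomers.
Of these, 6 lack any improper symmetry element and so occur as enantiomeric pairs, giving 9 + 6 = 15 stereoisomers in total.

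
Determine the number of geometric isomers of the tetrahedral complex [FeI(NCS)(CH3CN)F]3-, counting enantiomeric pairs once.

1

In a tetrahedral complex all four positions are equivalent and every pair of ligands is adjacent — there is no cis/trans distinction.
Only one geometric arrangement is possible; it has no improper symmetry element, so it exists as a pair of enantiomers (2 stereoisomers).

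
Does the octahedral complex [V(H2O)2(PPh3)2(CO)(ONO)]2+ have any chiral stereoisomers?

An octahedron has six vertices in three trans pairs; every non-trans pair is cis.
The distinct arrangements are (6 in all): H2O cis, PPh3 trans; H2O cis, PPh3 cis (3 arrangements, 2 chiral); H2O trans, PPh3 trans; H2O trans, PPh3 cis.
Of these, 2 lack any improper symmetry element and so occur as enantiomeric pairs, giving 6 + 2 = 8 stereoisomers in total.

yes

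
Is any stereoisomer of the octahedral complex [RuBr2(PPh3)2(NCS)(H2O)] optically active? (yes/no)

yes

In an octahedral complex each vertex has one trans partner and four cis neighbours.
Systematic placement gives 6 geometric isomers: Br trans, PPh3 trans; Br trans, PPh3 cis; Br cis, PPh3 trans; Br cis, PPh3 cis (3 arrangements, 2 chiral).
Of these, 2 lack any improper symmetry element and so occur as enantiomeric pairs, giving 6 + 2 = 8 stereoisomers in total.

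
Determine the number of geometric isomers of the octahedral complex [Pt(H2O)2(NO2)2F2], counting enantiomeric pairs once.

5

An octahedron has six vertices in three trans pairs; every non-trans pair is cis.
Systematic placement gives 5 geometric isomers: H2O trans, NO2 trans, F trans; H2O cis, NO2 cis, F trans; H2O cis, NO2 trans, F cis; H2O cis, NO2 cis, F cis (chiral); H2O trans, NO2 cis, F cis.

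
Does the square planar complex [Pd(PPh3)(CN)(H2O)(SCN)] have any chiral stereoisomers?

A square has two trans pairs of vertices; adjacent vertices are cis.
Working through the distinct placements yields 3 geometric isomers: (CN/PPh3 trans, H2O/SCN trans); (CN/SCN trans, H2O/PPh3 trans); (CN/H2O trans, PPh3/SCN trans).
Each arrangement has an internal mirror plane or centre of symmetry, so none is chiral.

no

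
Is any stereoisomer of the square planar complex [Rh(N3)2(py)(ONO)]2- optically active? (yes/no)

no

In a square planar complex each vertex has one trans partner and two cis neighbours.
Working through the distinct placements yields 2 geometric isomers: N3 cis; N3 trans.
Each arrangement has an internal mirror plane or centre of symmetry, so none is chiral.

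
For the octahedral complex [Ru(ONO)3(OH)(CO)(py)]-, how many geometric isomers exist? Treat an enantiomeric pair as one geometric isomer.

4

An octahedron has six vertices in three trans pairs; every non-trans pair is cis.
There are 4 geometric isomers: ONO mer (3 arrangements); ONO fac (chiral).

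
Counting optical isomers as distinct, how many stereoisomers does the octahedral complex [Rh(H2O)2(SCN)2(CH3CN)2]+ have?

6

Working through the distinct placements yields 5 geometric isomers: H2O trans, SCN trans, CH3CN trans; H2O cis, SCN cis, CH3CN trans; H2O cis, SCN trans, CH3CN cis; H2O cis, SCN cis, CH3CN cis (chiral); H2O trans, SCN cis, CH3CN cis.
One of these lacks any improper symmetry element and so occurs as an enantiomeric pair, giving 5 + 1 = 6 stereoisomers in total.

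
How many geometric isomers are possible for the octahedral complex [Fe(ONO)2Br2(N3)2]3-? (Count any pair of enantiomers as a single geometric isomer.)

Working through the distinct placements yields 5 geometric isomers: ONO trans, Br trans, N3 trans; ONO cis, Br trans, N3 cis; ONO trans, Br cis, N3 cis; ONO cis, Br cis, N3 cis (chiral); ONO cis, Br cis, N3 trans.

5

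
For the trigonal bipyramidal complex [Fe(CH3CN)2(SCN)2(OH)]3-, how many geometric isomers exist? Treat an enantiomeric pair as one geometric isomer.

A trigonal bipyramid has two axial and three equatorial sites, which are chemically inequivalent.
Systematic enumeration (placing each ligand type in turn and discarding arrangements equivalent by rotation or reflection) gives 5 geometric isomers.

5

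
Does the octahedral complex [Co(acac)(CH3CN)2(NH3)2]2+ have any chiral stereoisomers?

The six octahedral sites form three mutually perpendicular trans pairs.
Each acac is bidentate and must span two cis positions.
The distinct arrangements are (3 in all): CH3CN trans, NH3 cis; CH3CN cis, NH3 cis (chiral); CH3CN cis, NH3 trans.
One of these lacks any improper symmetry element and so occurs as an enantiomeric pair, giving 3 + 1 = 4 stereoisomers in total.

yes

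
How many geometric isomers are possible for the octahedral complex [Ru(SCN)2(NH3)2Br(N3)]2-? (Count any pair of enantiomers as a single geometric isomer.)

In an octahedral complex each vertex has one trans partner and four cis neighbours.
There are 6 geometric isomers: SCN trans, NH3 trans; SCN cis, NH3 cis (3 arrangements, 2 chiral); SCN trans, NH3 cis; SCN cis, NH3 trans.

6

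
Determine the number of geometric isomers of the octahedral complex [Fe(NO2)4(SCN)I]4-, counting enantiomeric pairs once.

2

In an octahedral complex each vertex has one trans partner and four cis neighbours.
The distinct arrangements are (2 in all): SCN and I mutually cis; SCN and I mutually trans.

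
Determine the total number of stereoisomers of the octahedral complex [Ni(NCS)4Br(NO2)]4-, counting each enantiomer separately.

2

In an octahedral complex each vertex has one trans partner and four cis neighbours.
There are 2 geometric isomers: Br and NO2 mutually cis; Br and NO2 mutually trans.
Each arrangement has an internal mirror plane or centre of symmetry, so none is chiral.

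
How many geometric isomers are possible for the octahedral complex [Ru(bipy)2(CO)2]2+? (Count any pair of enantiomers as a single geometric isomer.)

2

An octahedron has six vertices in three trans pairs; every non-trans pair is cis.
Each bipy is bidentate and must span two cis positions.
The distinct arrangements are (2 in all): CO trans; CO cis (chiral).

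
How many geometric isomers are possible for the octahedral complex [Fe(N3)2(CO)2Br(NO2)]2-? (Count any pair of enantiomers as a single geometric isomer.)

6

The six octahedral sites form three mutually perpendicular trans pairs.
There are 6 geometric isomers: N3 cis, CO cis (3 arrangements, 2 chiral); N3 trans, CO cis; N3 cis, CO trans; N3 trans, CO trans.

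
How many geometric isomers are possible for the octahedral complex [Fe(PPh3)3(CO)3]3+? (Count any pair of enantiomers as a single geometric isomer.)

In an octahedral complex each vertex has one trans partner and four cis neighbours.
Systematic placement gives 2 geometric isomers: PPh3 mer; PPh3 fac.

2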